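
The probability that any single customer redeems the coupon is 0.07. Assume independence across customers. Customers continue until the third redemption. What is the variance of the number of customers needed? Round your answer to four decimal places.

569.3878

Y = total customers until the third success; negative binomial with r=3, p=0.07.
Var(Y) = r(1−p)/p² = 3·0.93 / 0.07² = 569.387755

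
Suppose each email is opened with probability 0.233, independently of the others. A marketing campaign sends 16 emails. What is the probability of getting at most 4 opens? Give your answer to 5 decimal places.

0.69050

X ~ Binomial(16, 0.233); P(X ≤ 4) = Σ C(16,k) p^k (1−p)^(16−k) over k:
  k=0: C(16,0)·0.233^0·0.767^16 = 0.0143458
  k=1: C(16,1)·0.233^1·0.767^15 = 0.0697279
  k=2: C(16,2)·0.233^2·0.767^14 = 0.1588650
  k=3: C(16,3)·0.233^3·0.767^13 = 0.2252141
  k=4: C(16,4)·0.233^4·0.767^12 = 0.2223512
Total = 0.6905039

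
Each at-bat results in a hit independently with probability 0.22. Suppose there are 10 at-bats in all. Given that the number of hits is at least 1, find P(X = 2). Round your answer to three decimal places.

X ~ Binomial(10, 0.22). Want P(X=2 | X≥1) = P(X=2) / P(X≥1).
P(X=2) = C(10,2)·0.22^2·0.78^8 = 0.29841
P(X≥1) = 1 − 0.08336 = 0.91664
Ratio = 0.29841 / 0.91664 = 0.32555

0.326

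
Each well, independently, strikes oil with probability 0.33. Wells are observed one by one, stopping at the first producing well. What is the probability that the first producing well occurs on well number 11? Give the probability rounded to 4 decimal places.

0.0060

Geometric (trials to first success), p = 0.33.
P(Y = 11) = (1−p)^10 · p = 0.018228 · 0.33 = 0.006015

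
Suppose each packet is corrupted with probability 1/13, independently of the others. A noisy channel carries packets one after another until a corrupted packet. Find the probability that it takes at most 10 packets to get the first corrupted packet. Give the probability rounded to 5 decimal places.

Y = number of packets to the first success; geometric, p = 0.076923.
P(Y ≤ 10) = 1 − (1−p)^10 = 1 − 0.4491371 = 0.5508629

0.55086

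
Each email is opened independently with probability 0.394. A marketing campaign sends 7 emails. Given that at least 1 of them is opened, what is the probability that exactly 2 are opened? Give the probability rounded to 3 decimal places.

0.275

X ~ Binomial(7, 0.394). Want P(X=2 | X≥1) = P(X=2) / P(X≥1).
P(X=2) = C(7,2)·0.394^2·0.606^5 = 0.26642
P(X≥1) = 1 − 0.03001 = 0.96999
Ratio = 0.26642 / 0.96999 = 0.27467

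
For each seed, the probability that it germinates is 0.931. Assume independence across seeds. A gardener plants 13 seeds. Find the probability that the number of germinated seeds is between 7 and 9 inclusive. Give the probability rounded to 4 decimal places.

0.0098

X ~ Binomial(13, 0.931); P(7 ≤ X ≤ 9) = Σ C(13,k) p^k (1−p)^(13−k) over k:
  k=7: C(13,7)·0.931^7·0.069^6 = 0.000112
  k=8: C(13,8)·0.931^8·0.069^5 = 0.001136
  k=9: C(13,9)·0.931^9·0.069^4 = 0.008516
Total = 0.009765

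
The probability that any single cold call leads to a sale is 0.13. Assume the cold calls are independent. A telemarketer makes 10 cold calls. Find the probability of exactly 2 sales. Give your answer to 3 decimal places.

0.250

X ~ Binomial(n=10, p=0.13).
P(X=2) = C(10,2) · p^2 · (1−p)^8
= 45 · 0.0169 · 0.32821 = 0.24960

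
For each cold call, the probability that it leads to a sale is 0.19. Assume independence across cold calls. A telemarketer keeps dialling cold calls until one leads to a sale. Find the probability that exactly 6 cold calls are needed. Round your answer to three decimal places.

0.066

Geometric (trials to first success), p = 0.19.
P(Y = 6) = (1−p)^5 · p = 0.34868 · 0.19 = 0.06625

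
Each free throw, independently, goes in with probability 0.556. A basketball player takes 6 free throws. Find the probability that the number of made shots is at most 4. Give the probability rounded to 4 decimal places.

X ~ Binomial(6, 0.556); P(X ≤ 4) = Σ C(6,k) p^k (1−p)^(6−k) over k:
  k=0: C(6,0)·0.556^0·0.444^6 = 0.007661
  k=1: C(6,1)·0.556^1·0.444^5 = 0.057563
  k=2: C(6,2)·0.556^2·0.444^4 = 0.180207
  k=3: C(6,3)·0.556^3·0.444^3 = 0.300887
  k=4: C(6,4)·0.556^4·0.444^2 = 0.282590
Total = 0.828908

0.8289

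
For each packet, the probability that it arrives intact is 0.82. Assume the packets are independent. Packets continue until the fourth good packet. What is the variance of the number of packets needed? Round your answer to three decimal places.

1.071

Y = total packets until the fourth success; negative binomial with r=4, p=0.82.
Var(Y) = r(1−p)/p² = 4·0.18 / 0.82² = 1.07079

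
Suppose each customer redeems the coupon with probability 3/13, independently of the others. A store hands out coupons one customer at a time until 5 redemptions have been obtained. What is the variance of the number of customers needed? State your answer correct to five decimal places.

72.22222

Y = total customers until the fifth success; negative binomial with r=5, p=0.230769.
Var(Y) = r(1−p)/p² = 5·0.769231 / 0.230769² = 72.2222222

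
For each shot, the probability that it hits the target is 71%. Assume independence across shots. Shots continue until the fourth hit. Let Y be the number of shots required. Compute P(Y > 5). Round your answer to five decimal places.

0.45111

Needing more than 5 shots ⇔ fewer than 4 successes in the first 5. With X ~ Binomial(5, 0.71), P(Y > 5) = P(X ≤ 3).
  k=0: C(5,0)·0.71^0·0.29^5 = 0.0020511
  k=1: C(5,1)·0.71^1·0.29^4 = 0.0251085
  k=2: C(5,2)·0.71^2·0.29^3 = 0.1229449
  k=3: C(5,3)·0.71^3·0.29^2 = 0.3010032
P(X ≤ 3) = 0.4511077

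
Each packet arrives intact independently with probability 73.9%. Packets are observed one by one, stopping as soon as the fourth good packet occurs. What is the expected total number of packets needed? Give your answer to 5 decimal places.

Y = total packets until the fourth success; negative binomial with r=4, p=0.739.
E[Y] = r / p = 4 / 0.739 = 5.4127199

5.41272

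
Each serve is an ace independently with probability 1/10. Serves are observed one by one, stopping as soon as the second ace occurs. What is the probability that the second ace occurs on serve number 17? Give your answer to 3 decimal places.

0.033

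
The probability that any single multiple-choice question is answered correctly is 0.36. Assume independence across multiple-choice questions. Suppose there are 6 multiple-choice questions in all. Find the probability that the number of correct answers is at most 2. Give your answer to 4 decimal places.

X ~ Binomial(6, 0.36); P(X ≤ 2) = Σ C(6,k) p^k (1−p)^(6−k) over k:
  k=0: C(6,0)·0.36^0·0.64^6 = 0.068719
  k=1: C(6,1)·0.36^1·0.64^5 = 0.231928
  k=2: C(6,2)·0.36^2·0.64^4 = 0.326149
Total = 0.626797

0.6268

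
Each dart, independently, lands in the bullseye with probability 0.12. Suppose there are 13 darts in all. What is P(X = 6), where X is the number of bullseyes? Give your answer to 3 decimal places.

X ~ Binomial(n=13, p=0.12).
P(X=6) = C(13,6) · p^6 · (1−p)^7
= 1716 · 2.986e-06 · 0.40868 = 0.00209

0.002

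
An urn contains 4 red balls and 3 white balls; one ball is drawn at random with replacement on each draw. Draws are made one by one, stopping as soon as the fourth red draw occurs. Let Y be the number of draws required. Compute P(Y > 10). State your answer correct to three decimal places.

0.079

Needing more than 10 draws ⇔ fewer than 4 successes in the first 10. With X ~ Binomial(10, 0.571429), P(Y > 10) = P(X ≤ 3).
  k=0: C(10,0)·0.571429^0·0.428571^10 = 0.00021
  k=1: C(10,1)·0.571429^1·0.428571^9 = 0.00279
  k=2: C(10,2)·0.571429^2·0.428571^8 = 0.01672
  k=3: C(10,3)·0.571429^3·0.428571^7 = 0.05946
P(X ≤ 3) = 0.07918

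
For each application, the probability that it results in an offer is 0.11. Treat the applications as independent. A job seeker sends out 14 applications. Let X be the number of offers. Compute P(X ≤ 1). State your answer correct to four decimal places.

0.5342

X ~ Binomial(14, 0.11); P(X ≤ 1) = Σ C(14,k) p^k (1−p)^(14−k) over k:
  k=0: C(14,0)·0.11^0·0.89^14 = 0.195641
  k=1: C(14,1)·0.11^1·0.89^13 = 0.338525
Total = 0.534166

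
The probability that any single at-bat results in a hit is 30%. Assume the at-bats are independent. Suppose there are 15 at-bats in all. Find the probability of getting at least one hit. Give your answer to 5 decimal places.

0.99525

P(at least one) = 1 − P(none) = 1 − (1 − 0.30)^15
= 1 − 0.0047476 = 0.9952524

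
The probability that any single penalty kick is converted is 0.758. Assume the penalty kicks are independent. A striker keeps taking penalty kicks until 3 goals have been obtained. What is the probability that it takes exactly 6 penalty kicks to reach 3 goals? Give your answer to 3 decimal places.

0.062

Y = trial on which the third success occurs; negative binomial, r=3, p=0.758.
P(Y=6) = C(5,2) · p^3 · (1−p)^3
= 10 · 0.43552 · 0.014172 = 0.06172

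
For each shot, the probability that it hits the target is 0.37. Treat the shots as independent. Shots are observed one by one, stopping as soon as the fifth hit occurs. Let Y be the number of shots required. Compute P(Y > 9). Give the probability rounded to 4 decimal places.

Needing more than 9 shots ⇔ fewer than 5 successes in the first 9. With X ~ Binomial(9, 0.37), P(Y > 9) = P(X ≤ 4).
  k=0: C(9,0)·0.37^0·0.63^9 = 0.015634
  k=1: C(9,1)·0.37^1·0.63^8 = 0.082636
  k=2: C(9,2)·0.37^2·0.63^7 = 0.194129
  k=3: C(9,3)·0.37^3·0.63^6 = 0.266028
  k=4: C(9,4)·0.37^4·0.63^5 = 0.234358
P(X ≤ 4) = 0.792785

0.7928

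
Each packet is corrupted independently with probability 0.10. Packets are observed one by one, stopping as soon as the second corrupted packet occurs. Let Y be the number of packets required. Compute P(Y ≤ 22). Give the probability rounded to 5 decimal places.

Finishing within 22 packets ⇔ at least 2 successes in the first 22. With X ~ Binomial(22, 0.10), P(Y ≤ 22) = 1 − P(X ≤ 1).
  k=0: C(22,0)·0.10^0·0.90^22 = 0.0984771
  k=1: C(22,1)·0.10^1·0.90^21 = 0.2407218
1 − 0.3391989 = 0.6608011

0.66080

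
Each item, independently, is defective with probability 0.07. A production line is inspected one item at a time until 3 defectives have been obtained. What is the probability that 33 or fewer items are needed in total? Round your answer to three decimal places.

Finishing within 33 items ⇔ at least 3 successes in the first 33. With X ~ Binomial(33, 0.07), P(Y ≤ 33) = 1 − P(X ≤ 2).
  k=0: C(33,0)·0.07^0·0.93^33 = 0.09119
  k=1: C(33,1)·0.07^1·0.93^32 = 0.22650
  k=2: C(33,2)·0.07^2·0.93^31 = 0.27277
1 − 0.59046 = 0.40954

0.410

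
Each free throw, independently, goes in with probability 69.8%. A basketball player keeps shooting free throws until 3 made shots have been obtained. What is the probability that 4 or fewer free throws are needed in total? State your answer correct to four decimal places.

Finishing within 4 free throws ⇔ at least 3 successes in the first 4. With X ~ Binomial(4, 0.698), P(Y ≤ 4) = 1 − P(X ≤ 2).
  k=0: C(4,0)·0.698^0·0.302^4 = 0.008318
  k=1: C(4,1)·0.698^1·0.302^3 = 0.076902
  k=2: C(4,2)·0.698^2·0.302^2 = 0.266610
1 − 0.351830 = 0.648170

0.6482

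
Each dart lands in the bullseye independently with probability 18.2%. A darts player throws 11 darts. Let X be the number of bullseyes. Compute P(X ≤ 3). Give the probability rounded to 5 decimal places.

0.87639

X ~ Binomial(11, 0.182); P(X ≤ 3) = Σ C(11,k) p^k (1−p)^(11−k) over k:
  k=0: C(11,0)·0.182^0·0.818^11 = 0.1097201
  k=1: C(11,1)·0.182^1·0.818^10 = 0.2685327
  k=2: C(11,2)·0.182^2·0.818^9 = 0.2987344
  k=3: C(11,3)·0.182^3·0.818^8 = 0.1993997
Total = 0.8763869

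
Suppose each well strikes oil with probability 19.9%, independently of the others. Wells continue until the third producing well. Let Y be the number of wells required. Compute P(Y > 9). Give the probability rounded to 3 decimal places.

Needing more than 9 wells ⇔ fewer than 3 successes in the first 9. With X ~ Binomial(9, 0.199), P(Y > 9) = P(X ≤ 2).
  k=0: C(9,0)·0.199^0·0.801^9 = 0.13574
  k=1: C(9,1)·0.199^1·0.801^8 = 0.30350
  k=2: C(9,2)·0.199^2·0.801^7 = 0.30160
P(X ≤ 2) = 0.74084

0.741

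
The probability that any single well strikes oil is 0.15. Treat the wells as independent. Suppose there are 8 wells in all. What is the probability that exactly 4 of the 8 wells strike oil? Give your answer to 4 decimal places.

0.0185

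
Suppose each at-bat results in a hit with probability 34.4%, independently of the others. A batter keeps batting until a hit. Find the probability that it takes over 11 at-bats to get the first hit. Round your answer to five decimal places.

0.00968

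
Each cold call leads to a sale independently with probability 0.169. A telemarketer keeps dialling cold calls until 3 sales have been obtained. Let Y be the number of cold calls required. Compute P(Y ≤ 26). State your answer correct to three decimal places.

0.840

Finishing within 26 cold calls ⇔ at least 3 successes in the first 26. With X ~ Binomial(26, 0.169), P(Y ≤ 26) = 1 − P(X ≤ 2).
  k=0: C(26,0)·0.169^0·0.831^26 = 0.00812
  k=1: C(26,1)·0.169^1·0.831^25 = 0.04294
  k=2: C(26,2)·0.169^2·0.831^24 = 0.10916
1 − 0.16023 = 0.83977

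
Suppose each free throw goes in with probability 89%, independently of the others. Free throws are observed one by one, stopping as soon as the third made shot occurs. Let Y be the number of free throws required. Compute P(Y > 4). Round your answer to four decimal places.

0.0624

Needing more than 4 free throws ⇔ fewer than 3 successes in the first 4. With X ~ Binomial(4, 0.89), P(Y > 4) = P(X ≤ 2).
  k=0: C(4,0)·0.89^0·0.11^4 = 0.000146
  k=1: C(4,1)·0.89^1·0.11^3 = 0.004738
  k=2: C(4,2)·0.89^2·0.11^2 = 0.057506
P(X ≤ 2) = 0.062391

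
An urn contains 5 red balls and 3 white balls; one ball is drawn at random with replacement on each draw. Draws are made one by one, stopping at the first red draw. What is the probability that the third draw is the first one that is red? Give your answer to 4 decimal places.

Geometric (trials to first success), p = 0.625.
P(Y = 3) = (1−p)^2 · p = 0.14062 · 0.625 = 0.087891

0.0879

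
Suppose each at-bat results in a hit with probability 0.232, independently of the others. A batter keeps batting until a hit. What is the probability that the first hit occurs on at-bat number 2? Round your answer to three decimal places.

Geometric (trials to first success), p = 0.232.
P(Y = 2) = (1−p)^1 · p = 0.768 · 0.232 = 0.17818

0.178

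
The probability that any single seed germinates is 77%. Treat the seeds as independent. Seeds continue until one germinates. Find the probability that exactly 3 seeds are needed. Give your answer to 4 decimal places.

Geometric (trials to first success), p = 0.77.
P(Y = 3) = (1−p)^2 · p = 0.0529 · 0.77 = 0.040733

0.0407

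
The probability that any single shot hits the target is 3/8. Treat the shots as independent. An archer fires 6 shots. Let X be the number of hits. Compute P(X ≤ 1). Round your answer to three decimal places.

X ~ Binomial(6, 0.375); P(X ≤ 1) = Σ C(6,k) p^k (1−p)^(6−k) over k:
  k=0: C(6,0)·0.375^0·0.625^6 = 0.05960
  k=1: C(6,1)·0.375^1·0.625^5 = 0.21458
Total = 0.27418

0.274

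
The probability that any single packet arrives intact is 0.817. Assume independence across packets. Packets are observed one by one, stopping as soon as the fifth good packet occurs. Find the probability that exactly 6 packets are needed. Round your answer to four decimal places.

Y = trial on which the fifth success occurs; negative binomial, r=5, p=0.817.
P(Y=6) = C(5,4) · p^5 · (1−p)^1
= 5 · 0.36401 · 0.183 = 0.333067

0.3331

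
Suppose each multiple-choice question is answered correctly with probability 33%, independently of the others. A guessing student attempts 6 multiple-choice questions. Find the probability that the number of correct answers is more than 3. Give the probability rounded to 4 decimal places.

X ~ Binomial(6, 0.33); P(X ≥ 4) = Σ C(6,k) p^k (1−p)^(6−k) over k:
  k=4: C(6,4)·0.33^4·0.67^2 = 0.079854
  k=5: C(6,5)·0.33^5·0.67^1 = 0.015732
  k=6: C(6,6)·0.33^6·0.67^0 = 0.001291
Total = 0.096878

0.0969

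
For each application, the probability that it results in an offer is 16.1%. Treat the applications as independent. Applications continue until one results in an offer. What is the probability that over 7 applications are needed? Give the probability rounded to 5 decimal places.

Y = number of applications to the first success; geometric, p = 0.161.
P(Y > 7) = P(first 7 all fail) = (1−p)^7 = 0.2926400

0.29264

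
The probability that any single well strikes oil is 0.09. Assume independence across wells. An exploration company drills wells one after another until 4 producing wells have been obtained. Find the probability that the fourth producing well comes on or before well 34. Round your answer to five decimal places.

Finishing within 34 wells ⇔ at least 4 successes in the first 34. With X ~ Binomial(34, 0.09), P(Y ≤ 34) = 1 − P(X ≤ 3).
  k=0: C(34,0)·0.09^0·0.91^34 = 0.0404956
  k=1: C(34,1)·0.09^1·0.91^33 = 0.1361719
  k=2: C(34,2)·0.09^2·0.91^32 = 0.2222145
  k=3: C(34,3)·0.09^3·0.91^31 = 0.2344241
1 − 0.6333060 = 0.3666940

0.36669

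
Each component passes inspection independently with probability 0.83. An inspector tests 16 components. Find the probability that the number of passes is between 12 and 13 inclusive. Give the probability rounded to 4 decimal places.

0.4066

X ~ Binomial(16, 0.83); P(12 ≤ X ≤ 13) = Σ C(16,k) p^k (1−p)^(16−k) over k:
  k=12: C(16,12)·0.83^12·0.17^4 = 0.162482
  k=13: C(16,13)·0.83^13·0.17^3 = 0.244090
Total = 0.406572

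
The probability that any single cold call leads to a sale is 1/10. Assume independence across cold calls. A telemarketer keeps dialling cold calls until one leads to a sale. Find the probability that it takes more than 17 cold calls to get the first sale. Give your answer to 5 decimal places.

Y = number of cold calls to the first success; geometric, p = 0.10.
P(Y > 17) = P(first 17 all fail) = (1−p)^17 = 0.1667718

0.16677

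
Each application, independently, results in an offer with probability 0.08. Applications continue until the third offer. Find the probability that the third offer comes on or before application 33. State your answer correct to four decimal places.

0.4982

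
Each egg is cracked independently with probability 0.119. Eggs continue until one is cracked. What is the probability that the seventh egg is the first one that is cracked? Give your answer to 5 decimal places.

Geometric (trials to first success), p = 0.119.
P(Y = 7) = (1−p)^6 · p = 0.46758 · 0.119 = 0.0556420

0.05564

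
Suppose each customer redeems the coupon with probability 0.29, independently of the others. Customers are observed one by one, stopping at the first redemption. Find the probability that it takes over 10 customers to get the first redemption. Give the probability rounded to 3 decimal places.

Y = number of customers to the first success; geometric, p = 0.29.
P(Y > 10) = P(first 10 all fail) = (1−p)^10 = 0.03255

0.033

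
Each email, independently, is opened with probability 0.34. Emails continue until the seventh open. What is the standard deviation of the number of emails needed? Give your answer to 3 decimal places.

Y = total emails until the seventh success; negative binomial with r=7, p=0.34.
SD(Y) = √[r(1−p)/p²] = √(39.96540) = 6.32182

6.322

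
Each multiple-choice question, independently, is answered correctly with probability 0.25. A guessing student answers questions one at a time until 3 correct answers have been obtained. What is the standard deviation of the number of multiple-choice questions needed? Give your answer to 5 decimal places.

6.00000

Y = total multiple-choice questions until the third success; negative binomial with r=3, p=0.25.
SD(Y) = √[r(1−p)/p²] = √(36.0000000) = 6.0000000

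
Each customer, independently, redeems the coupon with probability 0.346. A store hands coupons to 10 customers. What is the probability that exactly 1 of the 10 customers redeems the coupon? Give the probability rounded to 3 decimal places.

X ~ Binomial(n=10, p=0.346).
P(X=1) = C(10,1) · p^1 · (1−p)^9
= 10 · 0.346 · 0.021888 = 0.07573

0.076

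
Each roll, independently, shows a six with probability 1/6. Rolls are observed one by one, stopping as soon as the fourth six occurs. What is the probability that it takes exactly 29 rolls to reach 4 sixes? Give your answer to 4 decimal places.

0.0265

Y = trial on which the fourth success occurs; negative binomial, r=4, p=0.166667.
P(Y=29) = C(28,3) · p^4 · (1−p)^25
= 3276 · 0.0007716 · 0.010483 = 0.026498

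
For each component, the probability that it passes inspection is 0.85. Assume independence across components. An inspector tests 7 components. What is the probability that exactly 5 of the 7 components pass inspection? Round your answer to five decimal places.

X ~ Binomial(n=7, p=0.85).
P(X=5) = C(7,5) · p^5 · (1−p)^2
= 21 · 0.44371 · 0.0225 = 0.2096508

0.20965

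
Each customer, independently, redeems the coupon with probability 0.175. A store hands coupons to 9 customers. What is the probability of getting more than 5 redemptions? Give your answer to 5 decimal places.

X ~ Binomial(9, 0.175); P(X ≥ 6) = Σ C(9,k) p^k (1−p)^(9−k) over k:
  k=6: C(9,6)·0.175^6·0.825^3 = 0.0013548
  k=7: C(9,7)·0.175^7·0.825^2 = 0.0001232
  k=8: C(9,8)·0.175^8·0.825^1 = 0.0000065
  k=9: C(9,9)·0.175^9·0.825^0 = 0.0000002
Total = 0.0014846

0.00148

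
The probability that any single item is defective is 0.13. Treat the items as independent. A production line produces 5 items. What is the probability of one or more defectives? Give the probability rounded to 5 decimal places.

0.50158

P(at least one) = 1 − P(none) = 1 − (1 − 0.13)^5
= 1 − 0.4984209 = 0.5015791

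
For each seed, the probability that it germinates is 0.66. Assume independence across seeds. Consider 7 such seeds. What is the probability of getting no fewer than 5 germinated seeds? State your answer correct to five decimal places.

0.55528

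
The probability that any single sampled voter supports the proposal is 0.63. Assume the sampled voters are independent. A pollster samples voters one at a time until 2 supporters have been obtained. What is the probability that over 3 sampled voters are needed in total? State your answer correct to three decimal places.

0.309

Needing more than 3 sampled voters ⇔ fewer than 2 successes in the first 3. With X ~ Binomial(3, 0.63), P(Y > 3) = P(X ≤ 1).
  k=0: C(3,0)·0.63^0·0.37^3 = 0.05065
  k=1: C(3,1)·0.63^1·0.37^2 = 0.25874
P(X ≤ 1) = 0.30939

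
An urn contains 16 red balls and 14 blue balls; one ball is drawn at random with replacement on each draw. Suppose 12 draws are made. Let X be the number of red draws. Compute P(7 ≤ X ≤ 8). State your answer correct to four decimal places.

X ~ Binomial(12, 0.533333); P(7 ≤ X ≤ 8) = Σ C(12,k) p^k (1−p)^(12−k) over k:
  k=7: C(12,7)·0.533333^7·0.466667^5 = 0.215154
  k=8: C(12,8)·0.533333^8·0.466667^4 = 0.153682
Total = 0.368836

0.3688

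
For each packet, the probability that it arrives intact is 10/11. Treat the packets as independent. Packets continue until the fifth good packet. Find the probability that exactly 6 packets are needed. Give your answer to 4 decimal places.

Y = trial on which the fifth success occurs; negative binomial, r=5, p=0.909091.
P(Y=6) = C(5,4) · p^5 · (1−p)^1
= 5 · 0.62092 · 0.090909 = 0.282237

0.2822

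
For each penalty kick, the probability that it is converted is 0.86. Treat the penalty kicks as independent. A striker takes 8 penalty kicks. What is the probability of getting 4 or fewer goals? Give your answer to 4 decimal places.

0.0168

X ~ Binomial(8, 0.86); P(X ≤ 4) = Σ C(8,k) p^k (1−p)^(8−k) over k:
  k=0: C(8,0)·0.86^0·0.14^8 = 0.000000
  k=1: C(8,1)·0.86^1·0.14^7 = 0.000007
  k=2: C(8,2)·0.86^2·0.14^6 = 0.000156
  k=3: C(8,3)·0.86^3·0.14^5 = 0.001916
  k=4: C(8,4)·0.86^4·0.14^4 = 0.014710
Total = 0.016789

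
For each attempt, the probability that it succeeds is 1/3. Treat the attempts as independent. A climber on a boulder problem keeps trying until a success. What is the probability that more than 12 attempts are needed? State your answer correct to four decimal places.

0.0077

Y = number of attempts to the first success; geometric, p = 0.333333.
P(Y > 12) = P(first 12 all fail) = (1−p)^12 = 0.007707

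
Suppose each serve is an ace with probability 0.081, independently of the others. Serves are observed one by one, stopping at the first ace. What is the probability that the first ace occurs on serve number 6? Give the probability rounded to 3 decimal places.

0.053

Geometric (trials to first success), p = 0.081.
P(Y = 6) = (1−p)^5 · p = 0.65551 · 0.081 = 0.05310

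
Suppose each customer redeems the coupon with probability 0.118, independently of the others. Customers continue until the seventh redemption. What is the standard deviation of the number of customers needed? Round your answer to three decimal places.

21.057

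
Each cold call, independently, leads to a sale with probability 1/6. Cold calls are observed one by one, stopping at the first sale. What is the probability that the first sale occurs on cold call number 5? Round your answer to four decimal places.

0.0804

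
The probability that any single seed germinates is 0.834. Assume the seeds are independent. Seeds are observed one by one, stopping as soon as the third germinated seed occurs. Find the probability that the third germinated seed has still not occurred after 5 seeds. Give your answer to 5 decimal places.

0.03511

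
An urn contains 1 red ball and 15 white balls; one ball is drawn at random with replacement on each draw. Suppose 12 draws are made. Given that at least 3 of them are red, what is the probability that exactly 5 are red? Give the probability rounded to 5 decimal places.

0.01371

X ~ Binomial(12, 0.0625). Want P(X=5 | X≥3) = P(X=5) / P(X≥3).
P(X=5) = C(12,5)·0.0625^5·0.9375^7 = 0.0004808
P(X≥3) = 1 − 0.4609516 − 0.3687613 − 0.1352125 = 0.0350747
Ratio = 0.0004808 / 0.0350747 = 0.0137066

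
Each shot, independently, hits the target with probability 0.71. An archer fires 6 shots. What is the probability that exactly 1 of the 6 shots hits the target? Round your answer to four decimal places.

0.0087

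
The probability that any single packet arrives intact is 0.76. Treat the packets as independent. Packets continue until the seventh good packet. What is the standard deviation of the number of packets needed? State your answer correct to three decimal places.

1.705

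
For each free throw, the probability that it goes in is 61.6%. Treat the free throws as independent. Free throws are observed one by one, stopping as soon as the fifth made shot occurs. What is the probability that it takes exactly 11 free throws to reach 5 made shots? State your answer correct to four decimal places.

0.0597

Y = trial on which the fifth success occurs; negative binomial, r=5, p=0.616.
P(Y=11) = C(10,4) · p^5 · (1−p)^6
= 210 · 0.088696 · 0.0032062 = 0.059719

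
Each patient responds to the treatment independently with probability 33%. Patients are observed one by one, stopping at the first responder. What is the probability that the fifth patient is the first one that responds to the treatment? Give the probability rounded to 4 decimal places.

Geometric (trials to first success), p = 0.33.
P(Y = 5) = (1−p)^4 · p = 0.20151 · 0.33 = 0.066499

0.0665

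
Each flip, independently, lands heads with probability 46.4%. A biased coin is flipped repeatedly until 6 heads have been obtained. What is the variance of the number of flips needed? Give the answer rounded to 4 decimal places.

14.9376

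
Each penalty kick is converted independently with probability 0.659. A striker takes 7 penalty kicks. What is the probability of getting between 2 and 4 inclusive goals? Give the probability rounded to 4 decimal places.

0.4392

X ~ Binomial(7, 0.659); P(2 ≤ X ≤ 4) = Σ C(7,k) p^k (1−p)^(7−k) over k:
  k=2: C(7,2)·0.659^2·0.341^5 = 0.042050
  k=3: C(7,3)·0.659^3·0.341^4 = 0.135438
  k=4: C(7,4)·0.659^4·0.341^3 = 0.261742
Total = 0.439230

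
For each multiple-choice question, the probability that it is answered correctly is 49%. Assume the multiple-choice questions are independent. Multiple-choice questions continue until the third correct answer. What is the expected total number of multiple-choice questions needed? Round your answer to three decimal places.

6.122

Y = total multiple-choice questions until the third success; negative binomial with r=3, p=0.49.
E[Y] = r / p = 3 / 0.49 = 6.12245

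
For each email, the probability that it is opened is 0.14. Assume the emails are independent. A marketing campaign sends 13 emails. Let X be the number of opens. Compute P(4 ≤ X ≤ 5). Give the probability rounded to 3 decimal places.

0.091

X ~ Binomial(13, 0.14); P(4 ≤ X ≤ 5) = Σ C(13,k) p^k (1−p)^(13−k) over k:
  k=4: C(13,4)·0.14^4·0.86^9 = 0.07068
  k=5: C(13,5)·0.14^5·0.86^8 = 0.02071
Total = 0.09139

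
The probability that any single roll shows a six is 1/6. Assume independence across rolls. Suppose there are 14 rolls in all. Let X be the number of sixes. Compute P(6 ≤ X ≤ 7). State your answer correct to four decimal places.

X ~ Binomial(14, 0.166667); P(6 ≤ X ≤ 7) = Σ C(14,k) p^k (1−p)^(14−k) over k:
  k=6: C(14,6)·0.166667^6·0.833333^8 = 0.014969
  k=7: C(14,7)·0.166667^7·0.833333^7 = 0.003422
Total = 0.018391

0.0184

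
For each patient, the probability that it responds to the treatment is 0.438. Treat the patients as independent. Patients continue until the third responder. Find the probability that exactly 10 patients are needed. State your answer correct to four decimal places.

Y = trial on which the third success occurs; negative binomial, r=3, p=0.438.
P(Y=10) = C(9,2) · p^3 · (1−p)^7
= 36 · 0.084028 · 0.017707 = 0.053565

0.0536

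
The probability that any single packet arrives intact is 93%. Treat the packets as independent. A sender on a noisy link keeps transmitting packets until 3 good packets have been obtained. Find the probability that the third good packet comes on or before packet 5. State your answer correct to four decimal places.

0.9969

Finishing within 5 packets ⇔ at least 3 successes in the first 5. With X ~ Binomial(5, 0.93), P(Y ≤ 5) = 1 − P(X ≤ 2).
  k=0: C(5,0)·0.93^0·0.07^5 = 0.000002
  k=1: C(5,1)·0.93^1·0.07^4 = 0.000112
  k=2: C(5,2)·0.93^2·0.07^3 = 0.002967
1 − 0.003080 = 0.996920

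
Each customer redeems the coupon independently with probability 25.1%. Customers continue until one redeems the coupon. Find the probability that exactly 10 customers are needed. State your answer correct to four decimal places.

Geometric (trials to first success), p = 0.251.
P(Y = 10) = (1−p)^9 · p = 0.074188 · 0.251 = 0.018621

0.0186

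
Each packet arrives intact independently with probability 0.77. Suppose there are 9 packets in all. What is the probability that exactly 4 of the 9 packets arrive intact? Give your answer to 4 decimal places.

X ~ Binomial(n=9, p=0.77).
P(X=4) = C(9,4) · p^4 · (1−p)^5
= 126 · 0.35153 · 0.00064363 = 0.028508

0.0285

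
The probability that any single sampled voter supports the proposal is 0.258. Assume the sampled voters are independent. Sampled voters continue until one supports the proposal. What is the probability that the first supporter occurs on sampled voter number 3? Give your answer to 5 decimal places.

0.14205

Geometric (trials to first success), p = 0.258.
P(Y = 3) = (1−p)^2 · p = 0.55056 · 0.258 = 0.1420455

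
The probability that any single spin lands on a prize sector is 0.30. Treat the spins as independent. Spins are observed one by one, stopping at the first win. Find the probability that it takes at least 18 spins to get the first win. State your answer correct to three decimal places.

0.002

Y = number of spins to the first success; geometric, p = 0.30.
P(Y > 17) = P(first 17 all fail) = (1−p)^17 = 0.00233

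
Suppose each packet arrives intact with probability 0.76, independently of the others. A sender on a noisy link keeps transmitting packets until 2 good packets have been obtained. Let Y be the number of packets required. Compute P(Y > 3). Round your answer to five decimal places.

0.14515

Needing more than 3 packets ⇔ fewer than 2 successes in the first 3. With X ~ Binomial(3, 0.76), P(Y > 3) = P(X ≤ 1).
  k=0: C(3,0)·0.76^0·0.24^3 = 0.0138240
  k=1: C(3,1)·0.76^1·0.24^2 = 0.1313280
P(X ≤ 1) = 0.1451520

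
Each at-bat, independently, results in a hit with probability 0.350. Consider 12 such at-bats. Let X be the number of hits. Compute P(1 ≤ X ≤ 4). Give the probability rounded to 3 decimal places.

0.578

X ~ Binomial(12, 0.35); P(1 ≤ X ≤ 4) = Σ C(12,k) p^k (1−p)^(12−k) over k:
  k=1: C(12,1)·0.35^1·0.65^11 = 0.03675
  k=2: C(12,2)·0.35^2·0.65^10 = 0.10885
  k=3: C(12,3)·0.35^3·0.65^9 = 0.19537
  k=4: C(12,4)·0.35^4·0.65^8 = 0.23669
Total = 0.57766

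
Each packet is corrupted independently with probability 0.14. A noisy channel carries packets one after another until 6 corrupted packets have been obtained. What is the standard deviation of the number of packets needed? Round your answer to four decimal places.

Y = total packets until the sixth success; negative binomial with r=6, p=0.14.
SD(Y) = √[r(1−p)/p²] = √(263.265306) = 16.225452

16.2255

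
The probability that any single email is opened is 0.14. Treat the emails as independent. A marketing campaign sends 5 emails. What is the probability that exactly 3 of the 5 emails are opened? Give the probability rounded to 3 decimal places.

0.020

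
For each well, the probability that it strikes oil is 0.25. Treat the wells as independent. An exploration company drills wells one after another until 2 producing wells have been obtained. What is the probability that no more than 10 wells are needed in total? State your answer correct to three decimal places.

0.756

Finishing within 10 wells ⇔ at least 2 successes in the first 10. With X ~ Binomial(10, 0.25), P(Y ≤ 10) = 1 − P(X ≤ 1).
  k=0: C(10,0)·0.25^0·0.75^10 = 0.05631
  k=1: C(10,1)·0.25^1·0.75^9 = 0.18771
1 − 0.24403 = 0.75597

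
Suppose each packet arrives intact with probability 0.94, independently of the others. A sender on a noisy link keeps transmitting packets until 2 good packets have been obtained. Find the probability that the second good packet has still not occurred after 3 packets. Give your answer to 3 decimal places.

0.010

Needing more than 3 packets ⇔ fewer than 2 successes in the first 3. With X ~ Binomial(3, 0.94), P(Y > 3) = P(X ≤ 1).
  k=0: C(3,0)·0.94^0·0.06^3 = 0.00022
  k=1: C(3,1)·0.94^1·0.06^2 = 0.01015
P(X ≤ 1) = 0.01037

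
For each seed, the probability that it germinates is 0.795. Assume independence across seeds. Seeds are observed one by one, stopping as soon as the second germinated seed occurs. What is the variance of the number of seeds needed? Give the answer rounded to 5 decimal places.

0.64871

Y = total seeds until the second success; negative binomial with r=2, p=0.795.
Var(Y) = r(1−p)/p² = 2·0.205 / 0.795² = 0.6487085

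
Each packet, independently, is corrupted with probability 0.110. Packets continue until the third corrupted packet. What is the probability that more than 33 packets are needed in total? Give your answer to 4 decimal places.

Needing more than 33 packets ⇔ fewer than 3 successes in the first 33. With X ~ Binomial(33, 0.11), P(Y > 33) = P(X ≤ 2).
  k=0: C(33,0)·0.11^0·0.89^33 = 0.021373
  k=1: C(33,1)·0.11^1·0.89^32 = 0.087174
  k=2: C(33,2)·0.11^2·0.89^31 = 0.172389
P(X ≤ 2) = 0.280936

0.2809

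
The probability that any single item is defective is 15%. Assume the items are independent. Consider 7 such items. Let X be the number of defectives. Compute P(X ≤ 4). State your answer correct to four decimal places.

X ~ Binomial(7, 0.15); P(X ≤ 4) = Σ C(7,k) p^k (1−p)^(7−k) over k:
  k=0: C(7,0)·0.15^0·0.85^7 = 0.320577
  k=1: C(7,1)·0.15^1·0.85^6 = 0.396007
  k=2: C(7,2)·0.15^2·0.85^5 = 0.209651
  k=3: C(7,3)·0.15^3·0.85^4 = 0.061662
  k=4: C(7,4)·0.15^4·0.85^3 = 0.010882
Total = 0.998778

0.9988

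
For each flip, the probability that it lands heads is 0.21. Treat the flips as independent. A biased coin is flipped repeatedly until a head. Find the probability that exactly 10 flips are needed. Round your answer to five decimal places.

0.02517

Geometric (trials to first success), p = 0.21.
P(Y = 10) = (1−p)^9 · p = 0.11985 · 0.21 = 0.0251688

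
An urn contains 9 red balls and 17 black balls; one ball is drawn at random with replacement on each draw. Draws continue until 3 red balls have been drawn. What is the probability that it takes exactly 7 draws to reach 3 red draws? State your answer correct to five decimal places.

Y = trial on which the third success occurs; negative binomial, r=3, p=0.346154.
P(Y=7) = C(6,2) · p^3 · (1−p)^4
= 15 · 0.041477 · 0.18277 = 0.1137106

0.11371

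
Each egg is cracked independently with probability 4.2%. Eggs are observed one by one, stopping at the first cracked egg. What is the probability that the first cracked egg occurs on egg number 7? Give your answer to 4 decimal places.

Geometric (trials to first success), p = 0.042.
P(Y = 7) = (1−p)^6 · p = 0.77302 · 0.042 = 0.032467

0.0325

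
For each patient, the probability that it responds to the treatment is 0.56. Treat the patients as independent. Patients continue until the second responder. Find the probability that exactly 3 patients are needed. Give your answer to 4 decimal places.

0.2760

Y = trial on which the second success occurs; negative binomial, r=2, p=0.56.
P(Y=3) = C(2,1) · p^2 · (1−p)^1
= 2 · 0.3136 · 0.44 = 0.275968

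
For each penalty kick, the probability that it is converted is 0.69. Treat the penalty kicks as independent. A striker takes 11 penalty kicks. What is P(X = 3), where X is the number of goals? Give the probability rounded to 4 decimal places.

X ~ Binomial(n=11, p=0.69).
P(X=3) = C(11,3) · p^3 · (1−p)^8
= 165 · 0.32851 · 8.5289e-05 = 0.004623

0.0046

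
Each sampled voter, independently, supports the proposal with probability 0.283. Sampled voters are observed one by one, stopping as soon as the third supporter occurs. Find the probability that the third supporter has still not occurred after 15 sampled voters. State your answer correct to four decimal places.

0.1584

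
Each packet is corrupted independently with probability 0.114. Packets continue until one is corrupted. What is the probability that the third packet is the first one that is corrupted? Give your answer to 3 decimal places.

Geometric (trials to first success), p = 0.114.
P(Y = 3) = (1−p)^2 · p = 0.785 · 0.114 = 0.08949

0.089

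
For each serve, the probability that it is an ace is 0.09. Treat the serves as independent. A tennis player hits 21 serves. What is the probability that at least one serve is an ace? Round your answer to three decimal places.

0.862

P(at least one) = 1 − P(none) = 1 − (1 − 0.09)^21
= 1 − 0.13800 = 0.86200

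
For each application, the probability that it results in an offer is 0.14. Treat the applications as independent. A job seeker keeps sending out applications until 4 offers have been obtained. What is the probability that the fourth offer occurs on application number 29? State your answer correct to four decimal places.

0.0290

Y = trial on which the fourth success occurs; negative binomial, r=4, p=0.14.
P(Y=29) = C(28,3) · p^4 · (1−p)^25
= 3276 · 0.00038416 · 0.023039 = 0.028995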